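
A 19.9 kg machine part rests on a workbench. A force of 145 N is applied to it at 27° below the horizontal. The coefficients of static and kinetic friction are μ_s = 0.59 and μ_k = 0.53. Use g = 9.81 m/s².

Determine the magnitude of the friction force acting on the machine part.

f ≈ 129 N

Vertical equilibrium gives N = m g + P sin α = 261 N.
Horizontally, friction must balance P cos α = 129.2 N.
The static-friction limit is μ_s N = 154 N.
129.2 ≤ 154 N → static; friction equals the required 129 N.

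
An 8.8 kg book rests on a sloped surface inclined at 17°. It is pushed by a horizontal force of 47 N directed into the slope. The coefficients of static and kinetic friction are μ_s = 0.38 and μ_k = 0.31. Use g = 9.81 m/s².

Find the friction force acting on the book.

f ≈ 19.7 N (down the incline)

Normal direction: N = m g cos θ + P sin θ = 96.3 N.
Parallel to the incline: P cos θ − m g sin θ = 44.95 − 25.24 = 19.71 N; the friction needed to balance this is 19.71 N acting down the slope.
Maximum static friction: μ_s N = 0.38 × 96.3 = 36.59 N.
Since 19.71 N is within the 36.59 N limit, the book stays put and friction is exactly 19.7 N.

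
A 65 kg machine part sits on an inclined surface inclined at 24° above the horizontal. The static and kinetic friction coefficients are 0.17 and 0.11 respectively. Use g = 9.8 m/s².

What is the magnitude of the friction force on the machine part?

Perpendicular to the surface, N = m g cos θ = 65·9.8·cos 24° = 581.9 N.
Along the slope the weight component is m g sin θ = 259.1 N; friction must supply exactly this, acting up-slope.
The static-friction ceiling is μ_s N = 0.17 × 581.9 = 98.93 N.
Since |259.1| > 98.93 N, static friction cannot hold it; the machine part slides down the incline and kinetic friction applies: f = μ_k N = 0.11 × 581.9 = 64 N.

f ≈ 64 N (up the incline)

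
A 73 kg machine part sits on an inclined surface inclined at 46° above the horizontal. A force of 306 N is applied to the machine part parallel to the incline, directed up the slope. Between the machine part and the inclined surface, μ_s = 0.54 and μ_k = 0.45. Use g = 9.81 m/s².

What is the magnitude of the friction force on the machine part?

The normal reaction is N = m g cos θ = 497.5 N.
For equilibrium along the incline the friction force must supply f = m g sin θ − P = 515.1 − 306 = 209.1 N (positive meaning up-slope).
Maximum static friction available: μ_s N = 0.54 × 497.5 = 268.6 N.
Since |209.1| ≤ 268.6 N, static friction is sufficient; f equals the required value, not μ_s N.

f ≈ 209 N (up the incline)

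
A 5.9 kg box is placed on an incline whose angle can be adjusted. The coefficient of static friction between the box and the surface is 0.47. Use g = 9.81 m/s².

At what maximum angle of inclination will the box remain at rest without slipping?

At the slip threshold, m g sin θ = μ_s · m g cos θ, so tan θ = μ_s.
θ_max = arctan(0.47) = 25.2°.

θ_max ≈ 25.2°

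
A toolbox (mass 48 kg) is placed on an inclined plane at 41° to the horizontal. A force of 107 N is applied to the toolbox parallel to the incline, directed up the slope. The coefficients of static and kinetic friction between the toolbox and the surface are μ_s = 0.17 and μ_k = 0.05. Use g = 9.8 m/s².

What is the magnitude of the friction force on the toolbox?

f ≈ 17.8 N (up the incline)

Normal force: N = m g cos θ = 48 × 9.8 × cos 41° = 355 N.
Parallel to the incline, ΣF = 0 gives f = m g sin θ − P = 308.6 − 107 = 201.6 N (up-slope positive).
Maximum static friction available: μ_s N = 0.17 × 355 = 60.35 N.
|201.6| exceeds 60.35 N, so the toolbox slips down-slope; friction is kinetic, f = μ_k N = 0.05×355 = 17.8 N.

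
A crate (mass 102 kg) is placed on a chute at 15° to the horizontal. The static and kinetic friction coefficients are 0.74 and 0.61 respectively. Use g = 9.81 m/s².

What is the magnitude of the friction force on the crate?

The normal reaction is N = m g cos θ = 966.5 N.
For equilibrium along the incline, friction must balance the weight component: f = m g sin θ = 259 N up the slope.
Static friction can supply at most μ_s N = 715.2 N.
Since |259| ≤ 715.2 N, static friction is sufficient; f equals the required value, not μ_s N.

f ≈ 259 N (up the incline)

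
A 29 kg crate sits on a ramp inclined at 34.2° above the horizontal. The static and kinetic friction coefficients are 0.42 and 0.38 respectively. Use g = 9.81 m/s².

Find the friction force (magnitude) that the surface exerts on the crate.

Normal force: N = m g cos θ = 29 × 9.81 × cos 34.2° = 235.3 N.
Along the slope the weight component is m g sin θ = 159.9 N; friction must supply exactly this, acting up-slope.
Maximum static friction available: μ_s N = 0.42 × 235.3 = 98.82 N.
|159.9| exceeds 98.82 N, so the crate slips down-slope; friction is kinetic, f = μ_k N = 0.38×235.3 = 89.4 N.

f ≈ 89.4 N (up the incline)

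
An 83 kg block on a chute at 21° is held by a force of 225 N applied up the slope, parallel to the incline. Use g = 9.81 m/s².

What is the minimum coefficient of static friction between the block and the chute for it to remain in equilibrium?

N = m g cos θ = 760.1 N.
Friction must make up the shortfall along the incline: f = m g sin θ − P = 291.8 − 225 = 66.79 N.
At the threshold f = μ_s N, so μ_s,min = 66.79/760.1 = 0.0879.

μ_s,min ≈ 0.0879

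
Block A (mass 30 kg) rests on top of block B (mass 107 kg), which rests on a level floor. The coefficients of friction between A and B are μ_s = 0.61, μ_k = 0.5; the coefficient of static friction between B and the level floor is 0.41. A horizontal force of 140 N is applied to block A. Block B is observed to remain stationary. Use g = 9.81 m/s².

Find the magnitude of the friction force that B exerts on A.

Normal force at the A–B interface: N₁ = m_A g = 294.3 N.
Maximum static friction on A from B: μ_s N₁ = 0.61×294.3 = 179.5 N.
Since P = 140 N ≤ 179.5 N, A does not slip on B; friction on A equals P = 140 N.
B experiences an equal 140 N forward from A (third law). B is in equilibrium, so the floor supplies f₂ = 140 N of static friction (limit μ_s(m_A+m_B)g = 551 N, not exceeded).

f ≈ 140 N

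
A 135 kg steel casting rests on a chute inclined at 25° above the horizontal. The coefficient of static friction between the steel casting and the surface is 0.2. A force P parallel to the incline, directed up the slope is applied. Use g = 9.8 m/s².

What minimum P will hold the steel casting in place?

P_min ≈ 319 N

The steel casting tends to slide down (tan θ > μ_s), so at the point of impending slip friction acts up-slope at its limit: f = μ_s N.
P is parallel to the surface, so N = m g cos θ = 1200 N.
Along the incline: P + μ_s N = m g sin θ, so P = 559 − 0.2×1200 = 319 N.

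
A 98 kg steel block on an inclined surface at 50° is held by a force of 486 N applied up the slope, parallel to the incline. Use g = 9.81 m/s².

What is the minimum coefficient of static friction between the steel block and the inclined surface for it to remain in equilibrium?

μ_s,min ≈ 0.405

N = m g cos θ = 618 N.
Friction must make up the shortfall along the incline: f = m g sin θ − P = 736.5 − 486 = 250.5 N.
At the threshold f = μ_s N, so μ_s,min = 250.5/618 = 0.405.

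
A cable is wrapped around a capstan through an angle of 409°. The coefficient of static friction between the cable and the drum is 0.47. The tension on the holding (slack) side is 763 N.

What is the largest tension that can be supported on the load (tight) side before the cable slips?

At impending slip the capstan equation gives T₂/T₁ = e^{μβ} with β in radians.
β = 409° × π/180 = 7.138 rad.
e^{μβ} = e^{0.47×7.138} = 28.65.
T₂ = T₁ · e^{μβ} = 763 × 28.65 = 21900 N.

T_max ≈ 21900 N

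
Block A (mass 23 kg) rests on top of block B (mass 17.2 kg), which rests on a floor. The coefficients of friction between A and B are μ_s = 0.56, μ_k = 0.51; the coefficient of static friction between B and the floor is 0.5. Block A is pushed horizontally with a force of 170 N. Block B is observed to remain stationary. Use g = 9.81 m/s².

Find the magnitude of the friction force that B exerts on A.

Normal force at the A–B interface: N₁ = m_A g = 225.6 N.
Maximum static friction on A from B: μ_s N₁ = 0.56×225.6 = 126.4 N.
P = 170 N exceeds that limit, so A slips over B and the interface friction becomes kinetic: f₁ = μ_k N₁ = 0.51×225.6 = 115 N.
B experiences an equal 115 N forward from A (third law). B is in equilibrium, so the floor supplies f₂ = 115 N of static friction (limit μ_s(m_A+m_B)g = 197.2 N, not exceeded).

f ≈ 115 N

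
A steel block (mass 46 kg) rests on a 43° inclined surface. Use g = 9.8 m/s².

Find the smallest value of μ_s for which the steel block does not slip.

At the slip threshold m g sin θ = μ_s m g cos θ, so μ_s,min = tan θ.
μ_s,min = tan 43° = 0.933.

μ_s,min ≈ 0.933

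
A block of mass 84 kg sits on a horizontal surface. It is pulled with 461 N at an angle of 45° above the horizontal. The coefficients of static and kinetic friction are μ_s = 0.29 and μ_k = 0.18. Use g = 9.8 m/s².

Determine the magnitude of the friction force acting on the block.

f ≈ 89.5 N

N = m g − P sin α = 823.2 − 461×sin 45° = 497.2 N.
Horizontally, friction must balance P cos α = 326 N.
The static-friction limit is μ_s N = 144.2 N.
326 > 144.2 N → the block slides; f = μ_k N = 0.18×497.2 = 89.5 N.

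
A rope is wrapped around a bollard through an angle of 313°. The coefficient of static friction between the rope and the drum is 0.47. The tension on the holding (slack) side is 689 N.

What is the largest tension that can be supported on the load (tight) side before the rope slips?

T_max ≈ 8980 N

At impending slip the capstan equation gives T₂/T₁ = e^{μβ} with β in radians.
β = 313° × π/180 = 5.463 rad.
e^{μβ} = e^{0.47×5.463} = 13.03.
T₂ = T₁ · e^{μβ} = 689 × 13.03 = 8980 N.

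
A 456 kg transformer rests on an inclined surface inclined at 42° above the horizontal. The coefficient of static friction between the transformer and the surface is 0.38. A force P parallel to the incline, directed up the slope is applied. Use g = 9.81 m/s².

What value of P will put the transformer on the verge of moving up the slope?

At impending motion up the slope, friction acts down-slope at its limit: f = μ_s N.
P is parallel to the surface, so N = m g cos θ = 3320 N.
Along the incline: P = m g sin θ + μ_s N = 2990 + 0.38×3320 = 4260 N.

P ≈ 4260 N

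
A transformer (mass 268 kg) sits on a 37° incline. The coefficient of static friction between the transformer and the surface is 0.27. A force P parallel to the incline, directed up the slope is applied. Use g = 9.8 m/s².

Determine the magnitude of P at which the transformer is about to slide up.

P ≈ 2150 N

At impending motion up the slope, friction acts down-slope at its limit: f = μ_s N.
P is parallel to the surface, so N = m g cos θ = 2100 N.
Along the incline: P = m g sin θ + μ_s N = 1580 + 0.27×2100 = 2150 N.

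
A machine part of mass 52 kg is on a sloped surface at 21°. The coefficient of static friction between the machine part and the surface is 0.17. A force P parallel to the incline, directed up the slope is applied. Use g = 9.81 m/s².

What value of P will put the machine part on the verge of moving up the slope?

P ≈ 264 N

At impending motion up the slope, friction acts down-slope at its limit: f = μ_s N.
P is parallel to the surface, so N = m g cos θ = 476 N.
Along the incline: P = m g sin θ + μ_s N = 183 + 0.17×476 = 264 N.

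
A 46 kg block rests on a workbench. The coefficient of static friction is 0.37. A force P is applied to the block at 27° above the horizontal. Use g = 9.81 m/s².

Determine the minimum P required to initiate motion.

P ≈ 158 N

N = m g − P sin α (the pull lifts the block).
At impending slip, P cos α = μ_s N = μ_s (m g − P sin α).
Solving: P (cos α + μ_s sin α) = μ_s m g → P = 0.37×451/(cos 27° + 0.37 sin 27°) = 167/1.059 = 158 N.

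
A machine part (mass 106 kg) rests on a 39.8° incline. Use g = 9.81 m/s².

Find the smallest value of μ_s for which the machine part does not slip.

μ_s,min ≈ 0.833

At the slip threshold m g sin θ = μ_s m g cos θ, so μ_s,min = tan θ.
μ_s,min = tan 39.8° = 0.833.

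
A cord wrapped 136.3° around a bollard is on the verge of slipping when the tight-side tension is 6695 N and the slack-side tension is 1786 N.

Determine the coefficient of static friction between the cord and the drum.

μ ≈ 0.555

T₂/T₁ = e^{μβ} → μ = ln(T₂/T₁)/β.
β = 136.3° = 2.379 rad.
μ = ln(6695/1786)/2.379 = ln(3.749)/2.379 = 0.555.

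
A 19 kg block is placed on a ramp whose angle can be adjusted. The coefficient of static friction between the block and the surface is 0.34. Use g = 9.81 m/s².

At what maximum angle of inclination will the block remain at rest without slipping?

θ_max ≈ 18.8°

At the slip threshold, m g sin θ = μ_s · m g cos θ, so tan θ = μ_s.
θ_max = arctan(0.34) = 18.8°.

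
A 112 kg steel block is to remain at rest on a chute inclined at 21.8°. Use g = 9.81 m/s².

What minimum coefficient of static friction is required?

μ_s,min ≈ 0.4

At the slip threshold m g sin θ = μ_s m g cos θ, so μ_s,min = tan θ.
μ_s,min = tan 21.8° = 0.4.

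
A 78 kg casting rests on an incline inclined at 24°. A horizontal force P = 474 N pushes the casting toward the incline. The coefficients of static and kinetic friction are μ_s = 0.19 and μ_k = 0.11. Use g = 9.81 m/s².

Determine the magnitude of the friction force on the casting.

Normal direction: N = m g cos θ + P sin θ = 891.8 N.
Parallel to the incline: P cos θ − m g sin θ = 433 − 311.2 = 121.8 N; the friction needed to balance this is 121.8 N acting down the slope.
Maximum static friction: μ_s N = 0.19 × 891.8 = 169.4 N.
Since 121.8 N is within the 169.4 N limit, the casting stays put and friction is exactly 122 N.

f ≈ 122 N (down the incline)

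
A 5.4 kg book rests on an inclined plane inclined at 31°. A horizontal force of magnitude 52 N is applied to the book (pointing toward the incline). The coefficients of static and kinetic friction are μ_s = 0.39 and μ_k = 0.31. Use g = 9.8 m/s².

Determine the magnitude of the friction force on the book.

Normal direction: N = m g cos θ + P sin θ = 72.14 N.
Parallel to the incline: P cos θ − m g sin θ = 44.57 − 27.26 = 17.32 N; the friction needed to balance this is 17.32 N acting down the slope.
Maximum static friction: μ_s N = 0.39 × 72.14 = 28.14 N.
Since 17.32 N is within the 28.14 N limit, the book stays put and friction is exactly 17.3 N.

f ≈ 17.3 N (down the incline)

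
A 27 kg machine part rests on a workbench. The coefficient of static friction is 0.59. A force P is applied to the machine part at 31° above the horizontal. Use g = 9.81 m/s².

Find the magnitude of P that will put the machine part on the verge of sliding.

N = m g − P sin α (the pull lifts the machine part).
At impending slip, P cos α = μ_s N = μ_s (m g − P sin α).
Solving: P (cos α + μ_s sin α) = μ_s m g → P = 0.59×265/(cos 31° + 0.59 sin 31°) = 156/1.161 = 135 N.

P ≈ 135 N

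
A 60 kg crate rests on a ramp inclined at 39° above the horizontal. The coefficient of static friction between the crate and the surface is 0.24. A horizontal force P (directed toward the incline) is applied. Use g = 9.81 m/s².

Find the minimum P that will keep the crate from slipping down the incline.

The crate tends to slide down (tan θ > μ_s), so at the point of impending slip friction acts up-slope at its limit: f = μ_s N.
Perpendicular to the incline: N = m g cos θ + P sin θ.
Along the incline: P cos θ + μ_s N = m g sin θ, i.e. P cos θ + μ_s (m g cos θ + P sin θ) = m g sin θ.
Solving, P (cos θ + μ_s sin θ) = m g (sin θ − μ_s cos θ), so P = 589×0.4428/0.9282 = 281 N.

P_min ≈ 281 N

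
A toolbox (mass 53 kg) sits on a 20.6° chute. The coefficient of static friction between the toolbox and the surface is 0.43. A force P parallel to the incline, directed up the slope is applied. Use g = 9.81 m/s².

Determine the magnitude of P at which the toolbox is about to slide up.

At impending motion up the slope, friction acts down-slope at its limit: f = μ_s N.
P is parallel to the surface, so N = m g cos θ = 487 N.
Along the incline: P = m g sin θ + μ_s N = 183 + 0.43×487 = 392 N.

P ≈ 392 N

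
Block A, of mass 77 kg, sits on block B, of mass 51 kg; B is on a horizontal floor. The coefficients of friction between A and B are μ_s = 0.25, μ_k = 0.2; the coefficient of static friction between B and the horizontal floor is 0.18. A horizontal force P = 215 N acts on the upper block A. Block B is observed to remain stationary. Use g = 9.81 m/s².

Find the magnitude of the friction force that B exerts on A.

f ≈ 151 N

Normal force at the A–B interface: N₁ = m_A g = 755.4 N.
So the A–B interface can sustain at most μ_s N₁ = 188.8 N of static friction.
P = 215 N exceeds that limit, so A slips over B and the interface friction becomes kinetic: f₁ = μ_k N₁ = 0.2×755.4 = 151 N.
B experiences an equal 151 N forward from A (third law). B is in equilibrium, so the floor supplies f₂ = 151 N of static friction (limit μ_s(m_A+m_B)g = 226 N, not exceeded).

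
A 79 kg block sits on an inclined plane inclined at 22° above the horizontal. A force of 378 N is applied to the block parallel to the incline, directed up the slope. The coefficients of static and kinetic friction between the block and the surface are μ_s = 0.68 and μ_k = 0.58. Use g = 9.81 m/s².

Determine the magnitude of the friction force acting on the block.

f ≈ 87.7 N (down the incline)

Perpendicular to the surface, N = m g cos θ = 79·9.81·cos 22° = 718.6 N.
The friction needed for equilibrium is m g sin θ − P = 290.3 − 378 = -87.68 N, measured positive up-slope.
The static-friction ceiling is μ_s N = 0.68 × 718.6 = 488.6 N.
Since |-87.68| ≤ 488.6 N, the block remains in static equilibrium and friction takes exactly the required value.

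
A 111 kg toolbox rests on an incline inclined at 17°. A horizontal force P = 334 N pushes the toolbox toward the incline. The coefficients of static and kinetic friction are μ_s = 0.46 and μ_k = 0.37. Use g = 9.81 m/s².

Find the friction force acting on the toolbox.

Resolve perpendicular to the incline: N = m g cos θ + P sin θ = 111×9.81×cos 17° + 334×sin 17° = 1139 N.
Parallel to the incline: P cos θ − m g sin θ = 319.4 − 318.4 = 1.039 N; the friction needed to balance this is 1.039 N acting down the slope.
Maximum static friction: μ_s N = 0.46 × 1139 = 523.9 N.
|f_req| = 1.039 ≤ 523.9 N → the toolbox is in equilibrium; friction equals the required value.

f ≈ 1.04 N (down the incline)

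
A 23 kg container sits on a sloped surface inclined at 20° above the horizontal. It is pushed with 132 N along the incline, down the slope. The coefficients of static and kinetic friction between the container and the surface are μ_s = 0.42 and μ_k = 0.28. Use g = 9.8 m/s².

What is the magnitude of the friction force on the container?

f ≈ 59.3 N (up the incline)

Normal force: N = m g cos θ = 23 × 9.8 × cos 20° = 211.8 N.
The friction needed for equilibrium is m g sin θ + P = 77.09 + 132 = 209.1 N, measured positive up-slope.
The static-friction ceiling is μ_s N = 0.42 × 211.8 = 88.96 N.
Since |209.1| > 88.96 N, static friction cannot hold it; the container slides down the incline and kinetic friction applies: f = μ_k N = 0.28 × 211.8 = 59.3 N.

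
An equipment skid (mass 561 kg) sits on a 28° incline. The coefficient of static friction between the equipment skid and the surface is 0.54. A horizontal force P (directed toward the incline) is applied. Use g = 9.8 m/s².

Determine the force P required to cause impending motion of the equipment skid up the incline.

P ≈ 8270 N

At impending motion up the slope, friction acts down-slope at its limit: f = μ_s N.
Perpendicular to the incline: N = m g cos θ + P sin θ.
Along the incline: P cos θ = m g sin θ + μ_s N = m g sin θ + μ_s (m g cos θ + P sin θ).
Solving, P (cos θ − μ_s sin θ) = m g (sin θ + μ_s cos θ), so P = 561×9.8×(sin 28° + 0.54 cos 28°)/(cos 28° − 0.54 sin 28°) = 5500×0.9463/0.6294 = 8270 N.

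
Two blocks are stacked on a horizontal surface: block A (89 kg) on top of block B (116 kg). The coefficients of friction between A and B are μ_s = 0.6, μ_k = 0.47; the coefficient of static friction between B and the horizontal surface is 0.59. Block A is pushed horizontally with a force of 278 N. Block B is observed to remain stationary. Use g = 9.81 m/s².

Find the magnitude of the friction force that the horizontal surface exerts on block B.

Between the blocks, N₁ = m_A g = 873.1 N.
Maximum static friction on A from B: μ_s N₁ = 0.6×873.1 = 523.9 N.
Since P = 278 N ≤ 523.9 N, A does not slip on B; friction on A equals P = 278 N.
B experiences an equal 278 N forward from A (third law). B is in equilibrium, so the floor supplies f₂ = 278 N of static friction (limit μ_s(m_A+m_B)g = 1187 N, not exceeded).

f ≈ 278 N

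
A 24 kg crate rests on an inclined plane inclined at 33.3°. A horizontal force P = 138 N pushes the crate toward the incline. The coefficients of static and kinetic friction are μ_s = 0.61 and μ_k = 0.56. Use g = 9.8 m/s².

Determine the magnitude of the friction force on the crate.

The horizontal push has a component P sin θ into the surface, so N = m g cos θ + P sin θ = 196.6 + 75.77 = 272.3 N.
Along the incline, the net driving force (taking up-slope positive) is P cos θ − m g sin θ = 115.3 − 129.1 = -13.79 N, so equilibrium requires friction f = 13.79 N (up-slope).
Maximum static friction: μ_s N = 0.61 × 272.3 = 166.1 N.
|f_req| = 13.79 ≤ 166.1 N → the crate is in equilibrium; friction equals the required value.

f ≈ 13.8 N (up the incline)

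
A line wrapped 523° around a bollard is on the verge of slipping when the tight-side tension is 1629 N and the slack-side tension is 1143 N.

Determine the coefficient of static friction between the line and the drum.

μ ≈ 0.0388

T₂/T₁ = e^{μβ} → μ = ln(T₂/T₁)/β.
β = 523° = 9.128 rad.
μ = ln(1629/1143)/9.128 = ln(1.425)/9.128 = 0.0388.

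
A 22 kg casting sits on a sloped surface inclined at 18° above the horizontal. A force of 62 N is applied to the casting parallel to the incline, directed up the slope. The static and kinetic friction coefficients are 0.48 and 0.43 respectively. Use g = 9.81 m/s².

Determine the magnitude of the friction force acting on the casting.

f ≈ 4.69 N (up the incline)

Perpendicular to the surface, N = m g cos θ = 22·9.81·cos 18° = 205.3 N.
For equilibrium along the incline the friction force must supply f = m g sin θ − P = 66.69 − 62 = 4.692 N (positive meaning up-slope).
Maximum static friction available: μ_s N = 0.48 × 205.3 = 98.52 N.
Since |4.692| ≤ 98.52 N, static friction is sufficient; f equals the required value, not μ_s N.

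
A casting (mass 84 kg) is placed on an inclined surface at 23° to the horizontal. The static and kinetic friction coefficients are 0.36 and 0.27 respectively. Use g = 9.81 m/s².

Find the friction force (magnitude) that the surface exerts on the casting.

f ≈ 205 N (up the incline)

The normal reaction is N = m g cos θ = 758.5 N.
For equilibrium along the incline, friction must balance the weight component: f = m g sin θ = 322 N up the slope.
Maximum static friction available: μ_s N = 0.36 × 758.5 = 273.1 N.
|322| exceeds 273.1 N, so the casting slips down-slope; friction is kinetic, f = μ_k N = 0.27×758.5 = 205 N.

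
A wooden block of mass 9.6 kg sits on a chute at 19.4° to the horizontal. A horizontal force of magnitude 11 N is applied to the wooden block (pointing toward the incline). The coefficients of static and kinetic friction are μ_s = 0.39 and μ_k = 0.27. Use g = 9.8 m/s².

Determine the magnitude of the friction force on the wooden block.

f ≈ 20.9 N (up the incline)

The horizontal push has a component P sin θ into the surface, so N = m g cos θ + P sin θ = 88.74 + 3.654 = 92.39 N.
Parallel to the incline: P cos θ − m g sin θ = 10.38 − 31.25 = -20.87 N; the friction needed to balance this is 20.87 N acting up the slope.
Maximum static friction: μ_s N = 0.39 × 92.39 = 36.03 N.
Since 20.87 N is within the 36.03 N limit, the wooden block stays put and friction is exactly 20.9 N.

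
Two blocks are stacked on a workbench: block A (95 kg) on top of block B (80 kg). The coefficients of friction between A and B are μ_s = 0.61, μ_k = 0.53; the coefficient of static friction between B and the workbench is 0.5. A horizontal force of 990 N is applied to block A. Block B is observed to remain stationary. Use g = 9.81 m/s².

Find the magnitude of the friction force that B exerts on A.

f ≈ 494 N

Between the blocks, N₁ = m_A g = 932 N.
Maximum static friction on A from B: μ_s N₁ = 0.61×932 = 568.5 N.
P = 990 N exceeds that limit, so A slips over B and the interface friction becomes kinetic: f₁ = μ_k N₁ = 0.53×932 = 494 N.
B experiences an equal 494 N forward from A (third law). B is in equilibrium, so the floor supplies f₂ = 494 N of static friction (limit μ_s(m_A+m_B)g = 858.4 N, not exceeded).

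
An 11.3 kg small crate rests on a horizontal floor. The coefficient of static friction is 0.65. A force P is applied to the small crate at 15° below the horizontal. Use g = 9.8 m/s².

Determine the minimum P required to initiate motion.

N = m g + P sin α (the push presses the small crate into the horizontal floor).
At impending slip, P cos α = μ_s N = μ_s (m g + P sin α).
Solving: P (cos α − μ_s sin α) = μ_s m g → P = 0.65×111/(cos 15° − 0.65 sin 15°) = 72/0.7977 = 90.2 N.

P ≈ 90.2 N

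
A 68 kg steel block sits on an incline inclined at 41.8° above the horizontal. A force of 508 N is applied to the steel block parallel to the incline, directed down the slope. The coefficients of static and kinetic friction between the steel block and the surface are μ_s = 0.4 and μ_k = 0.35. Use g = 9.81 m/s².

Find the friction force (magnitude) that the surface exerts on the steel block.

f ≈ 174 N (up the incline)

Normal force: N = m g cos θ = 68 × 9.81 × cos 41.8° = 497.3 N.
Parallel to the incline, ΣF = 0 gives f = m g sin θ + P = 444.6 + 508 = 952.6 N (up-slope positive).
Static friction can supply at most μ_s N = 198.9 N.
|952.6| exceeds 198.9 N, so the steel block slips down-slope; friction is kinetic, f = μ_k N = 0.35×497.3 = 174 N.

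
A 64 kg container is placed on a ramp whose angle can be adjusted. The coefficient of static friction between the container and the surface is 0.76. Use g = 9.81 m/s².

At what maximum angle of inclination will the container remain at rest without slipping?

θ_max ≈ 37.2°

At the slip threshold, m g sin θ = μ_s · m g cos θ, so tan θ = μ_s.
θ_max = arctan(0.76) = 37.2°.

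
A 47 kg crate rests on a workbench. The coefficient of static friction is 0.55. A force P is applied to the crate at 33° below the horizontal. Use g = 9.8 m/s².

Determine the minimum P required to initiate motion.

N = m g + P sin α (the push presses the crate into the workbench).
At impending slip, P cos α = μ_s N = μ_s (m g + P sin α).
Solving: P (cos α − μ_s sin α) = μ_s m g → P = 0.55×461/(cos 33° − 0.55 sin 33°) = 253/0.5391 = 470 N.

P ≈ 470 N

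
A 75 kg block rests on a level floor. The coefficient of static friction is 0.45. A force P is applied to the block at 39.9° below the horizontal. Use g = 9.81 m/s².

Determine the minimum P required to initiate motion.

N = m g + P sin α (the push presses the block into the level floor).
At impending slip, P cos α = μ_s N = μ_s (m g + P sin α).
Solving: P (cos α − μ_s sin α) = μ_s m g → P = 0.45×736/(cos 39.9° − 0.45 sin 39.9°) = 331/0.4785 = 692 N.

P ≈ 692 N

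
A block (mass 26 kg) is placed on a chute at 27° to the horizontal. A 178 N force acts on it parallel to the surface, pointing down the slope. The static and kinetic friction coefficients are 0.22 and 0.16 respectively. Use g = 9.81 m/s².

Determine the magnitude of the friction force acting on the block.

f ≈ 36.4 N (up the incline)

Perpendicular to the surface, N = m g cos θ = 26·9.81·cos 27° = 227.3 N.
For equilibrium along the incline the friction force must supply f = m g sin θ + P = 115.8 + 178 = 293.8 N (positive meaning up-slope).
The static-friction ceiling is μ_s N = 0.22 × 227.3 = 50 N.
|293.8| exceeds 50 N, so the block slips down-slope; friction is kinetic, f = μ_k N = 0.16×227.3 = 36.4 N.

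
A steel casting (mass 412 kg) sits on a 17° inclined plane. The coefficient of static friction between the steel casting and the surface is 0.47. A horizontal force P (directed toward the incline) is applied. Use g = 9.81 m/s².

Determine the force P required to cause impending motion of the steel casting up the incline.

P ≈ 3660 N

At impending motion up the slope, friction acts down-slope at its limit: f = μ_s N.
Perpendicular to the incline: N = m g cos θ + P sin θ.
Along the incline: P cos θ = m g sin θ + μ_s N = m g sin θ + μ_s (m g cos θ + P sin θ).
Solving, P (cos θ − μ_s sin θ) = m g (sin θ + μ_s cos θ), so P = 412×9.81×(sin 17° + 0.47 cos 17°)/(cos 17° − 0.47 sin 17°) = 4040×0.7418/0.8189 = 3660 N.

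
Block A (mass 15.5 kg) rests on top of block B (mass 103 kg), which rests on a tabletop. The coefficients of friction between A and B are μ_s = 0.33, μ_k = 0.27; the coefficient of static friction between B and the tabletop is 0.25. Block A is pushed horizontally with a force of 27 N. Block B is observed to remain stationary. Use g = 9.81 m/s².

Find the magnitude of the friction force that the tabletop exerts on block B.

f ≈ 27 N

Normal force at the A–B interface: N₁ = m_A g = 152.1 N.
So the A–B interface can sustain at most μ_s N₁ = 50.18 N of static friction.
P = 27 N is within that limit, so A and B move together (both at rest); the A–B friction is simply f₁ = P = 27 N.
B experiences an equal 27 N forward from A (third law). B is in equilibrium, so the floor supplies f₂ = 27 N of static friction (limit μ_s(m_A+m_B)g = 290.6 N, not exceeded).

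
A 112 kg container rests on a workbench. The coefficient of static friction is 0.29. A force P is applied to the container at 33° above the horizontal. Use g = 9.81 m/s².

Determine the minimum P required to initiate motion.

N = m g − P sin α (the pull lifts the container).
At impending slip, P cos α = μ_s N = μ_s (m g − P sin α).
Solving: P (cos α + μ_s sin α) = μ_s m g → P = 0.29×1100/(cos 33° + 0.29 sin 33°) = 319/0.9966 = 320 N.

P ≈ 320 N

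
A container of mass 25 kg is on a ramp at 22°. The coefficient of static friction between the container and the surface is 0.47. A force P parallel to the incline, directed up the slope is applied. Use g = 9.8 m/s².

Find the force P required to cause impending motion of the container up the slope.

At impending motion up the slope, friction acts down-slope at its limit: f = μ_s N.
P is parallel to the surface, so N = m g cos θ = 227 N.
Along the incline: P = m g sin θ + μ_s N = 91.8 + 0.47×227 = 199 N.

P ≈ 199 N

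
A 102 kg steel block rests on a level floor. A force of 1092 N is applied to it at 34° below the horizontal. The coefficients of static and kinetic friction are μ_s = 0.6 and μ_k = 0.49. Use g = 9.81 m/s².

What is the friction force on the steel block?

Vertical equilibrium gives N = m g + P sin α = 1611 N.
The horizontal driving force is P cos α = 905.3 N, so equilibrium needs friction f = 905.3 N.
μ_s N = 0.6 × 1611 = 966.8 N.
905.3 ≤ 966.8 N → static; friction equals the required 905 N.

f ≈ 905 N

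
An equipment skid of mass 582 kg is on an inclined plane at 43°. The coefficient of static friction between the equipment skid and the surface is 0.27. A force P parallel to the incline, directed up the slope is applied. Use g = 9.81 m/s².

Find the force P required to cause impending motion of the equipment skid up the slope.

P ≈ 5020 N

At impending motion up the slope, friction acts down-slope at its limit: f = μ_s N.
P is parallel to the surface, so N = m g cos θ = 4180 N.
Along the incline: P = m g sin θ + μ_s N = 3890 + 0.27×4180 = 5020 N.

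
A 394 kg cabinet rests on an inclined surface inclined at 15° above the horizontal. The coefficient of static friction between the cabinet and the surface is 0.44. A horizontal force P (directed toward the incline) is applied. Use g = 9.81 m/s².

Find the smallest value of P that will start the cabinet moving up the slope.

At impending motion up the slope, friction acts down-slope at its limit: f = μ_s N.
Perpendicular to the incline: N = m g cos θ + P sin θ.
Along the incline: P cos θ = m g sin θ + μ_s N = m g sin θ + μ_s (m g cos θ + P sin θ).
Solving, P (cos θ − μ_s sin θ) = m g (sin θ + μ_s cos θ), so P = 394×9.81×(sin 15° + 0.44 cos 15°)/(cos 15° − 0.44 sin 15°) = 3870×0.6838/0.852 = 3100 N.

P ≈ 3100 N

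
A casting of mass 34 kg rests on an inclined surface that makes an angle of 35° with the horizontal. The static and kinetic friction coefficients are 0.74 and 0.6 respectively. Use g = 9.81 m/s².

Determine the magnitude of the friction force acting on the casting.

Perpendicular to the surface, N = m g cos θ = 34·9.81·cos 35° = 273.2 N.
For equilibrium along the incline, friction must balance the weight component: f = m g sin θ = 191.3 N up the slope.
The static-friction ceiling is μ_s N = 0.74 × 273.2 = 202.2 N.
Since |191.3| ≤ 202.2 N, the casting remains in static equilibrium and friction takes exactly the required value.

f ≈ 191 N (up the incline)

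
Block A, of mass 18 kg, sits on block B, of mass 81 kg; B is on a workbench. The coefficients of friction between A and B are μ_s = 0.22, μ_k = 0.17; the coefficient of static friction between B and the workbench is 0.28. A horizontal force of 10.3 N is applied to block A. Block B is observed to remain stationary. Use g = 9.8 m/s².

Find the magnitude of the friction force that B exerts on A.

f ≈ 10.3 N

Between the blocks, N₁ = m_A g = 176.4 N.
So the A–B interface can sustain at most μ_s N₁ = 38.81 N of static friction.
Since P = 10.3 N ≤ 38.81 N, A does not slip on B; friction on A equals P = 10.3 N.
By Newton's third law B feels 10.3 N forward from A. With B stationary, the floor's static friction on B balances it: f₂ = 10.3 N (well within μ_s(m_A+m_B)g = 271.7 N).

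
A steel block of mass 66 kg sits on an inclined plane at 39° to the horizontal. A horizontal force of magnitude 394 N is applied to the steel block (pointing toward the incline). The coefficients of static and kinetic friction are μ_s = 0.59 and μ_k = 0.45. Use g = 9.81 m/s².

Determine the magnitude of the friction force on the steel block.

f ≈ 101 N (up the incline)

Normal direction: N = m g cos θ + P sin θ = 751.1 N.
Parallel to the incline: P cos θ − m g sin θ = 306.2 − 407.5 = -101.3 N; the friction needed to balance this is 101.3 N acting up the slope.
The limit of static friction is μ_s N = 443.2 N.
|f_req| = 101.3 ≤ 443.2 N → the steel block is in equilibrium; friction equals the required value.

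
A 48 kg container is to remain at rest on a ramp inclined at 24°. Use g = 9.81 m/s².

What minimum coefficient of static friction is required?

At the slip threshold m g sin θ = μ_s m g cos θ, so μ_s,min = tan θ.
μ_s,min = tan 24° = 0.445.

μ_s,min ≈ 0.445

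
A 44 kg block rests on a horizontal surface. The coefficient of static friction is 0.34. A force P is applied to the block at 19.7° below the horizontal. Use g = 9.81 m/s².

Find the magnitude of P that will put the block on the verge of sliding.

N = m g + P sin α (the push presses the block into the horizontal surface).
At impending slip, P cos α = μ_s N = μ_s (m g + P sin α).
Solving: P (cos α − μ_s sin α) = μ_s m g → P = 0.34×432/(cos 19.7° − 0.34 sin 19.7°) = 147/0.8269 = 177 N.

P ≈ 177 N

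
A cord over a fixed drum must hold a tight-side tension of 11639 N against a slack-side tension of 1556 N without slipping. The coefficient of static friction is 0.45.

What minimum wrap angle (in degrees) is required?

β_min ≈ 256°

T₂/T₁ = e^{μβ} → β = ln(T₂/T₁)/μ.
β = ln(11639/1556)/0.45 = 2.012/0.45 = 4.472 rad.
In degrees: β = 4.472 × 180/π = 256°.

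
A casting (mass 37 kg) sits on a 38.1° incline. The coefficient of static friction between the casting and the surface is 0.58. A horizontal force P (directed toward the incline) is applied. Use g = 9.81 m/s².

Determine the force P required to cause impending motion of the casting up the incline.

P ≈ 908 N

At impending motion up the slope, friction acts down-slope at its limit: f = μ_s N.
Perpendicular to the incline: N = m g cos θ + P sin θ.
Along the incline: P cos θ = m g sin θ + μ_s N = m g sin θ + μ_s (m g cos θ + P sin θ).
Solving, P (cos θ − μ_s sin θ) = m g (sin θ + μ_s cos θ), so P = 37×9.81×(sin 38.1° + 0.58 cos 38.1°)/(cos 38.1° − 0.58 sin 38.1°) = 363×1.073/0.4291 = 908 N.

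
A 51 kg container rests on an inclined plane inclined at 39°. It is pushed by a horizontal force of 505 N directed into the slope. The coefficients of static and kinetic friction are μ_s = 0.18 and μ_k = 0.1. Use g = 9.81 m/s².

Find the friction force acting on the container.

Normal direction: N = m g cos θ + P sin θ = 706.6 N.
Parallel to the incline: P cos θ − m g sin θ = 392.5 − 314.9 = 77.6 N; the friction needed to balance this is 77.6 N acting down the slope.
The limit of static friction is μ_s N = 127.2 N.
|f_req| = 77.6 ≤ 127.2 N → the container is in equilibrium; friction equals the required value.

f ≈ 77.6 N (down the incline)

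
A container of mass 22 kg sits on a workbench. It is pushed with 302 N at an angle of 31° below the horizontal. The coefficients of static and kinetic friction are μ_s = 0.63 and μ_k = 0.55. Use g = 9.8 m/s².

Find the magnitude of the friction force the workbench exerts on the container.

N = m g + P sin α = 215.6 + 302×sin 31° = 371.1 N.
Horizontally, friction must balance P cos α = 258.9 N.
The static-friction limit is μ_s N = 233.8 N.
The required friction exceeds μ_s N, so the container moves and f = μ_k N = 204 N.

f ≈ 204 N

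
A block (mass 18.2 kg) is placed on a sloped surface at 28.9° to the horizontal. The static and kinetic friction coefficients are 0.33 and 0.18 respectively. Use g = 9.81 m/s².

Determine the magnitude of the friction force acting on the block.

Normal force: N = m g cos θ = 18.2 × 9.81 × cos 28.9° = 156.3 N.
Along the slope the weight component is m g sin θ = 86.29 N; friction must supply exactly this, acting up-slope.
The static-friction ceiling is μ_s N = 0.33 × 156.3 = 51.58 N.
Since |86.29| > 51.58 N, static friction cannot hold it; the block slides down the incline and kinetic friction applies: f = μ_k N = 0.18 × 156.3 = 28.1 N.

f ≈ 28.1 N (up the incline)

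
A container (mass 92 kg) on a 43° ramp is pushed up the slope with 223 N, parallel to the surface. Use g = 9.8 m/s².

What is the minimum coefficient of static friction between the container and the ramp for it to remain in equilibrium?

μ_s,min ≈ 0.594

N = m g cos θ = 659.4 N.
Friction must make up the shortfall along the incline: f = m g sin θ − P = 614.9 − 223 = 391.9 N.
At the threshold f = μ_s N, so μ_s,min = 391.9/659.4 = 0.594.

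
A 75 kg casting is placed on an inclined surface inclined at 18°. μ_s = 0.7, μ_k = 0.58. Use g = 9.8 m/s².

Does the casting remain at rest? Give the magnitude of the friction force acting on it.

N = m g cos θ = 699 N.
Down-slope weight component: m g sin θ = 227 N.
μ_s N = 489 N.
227 ≤ 489 N, so it stays put; friction = 227 N.

f ≈ 227 N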